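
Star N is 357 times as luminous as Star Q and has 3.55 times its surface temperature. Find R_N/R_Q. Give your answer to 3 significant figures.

1.50

L ∝ R²T⁴ gives R ∝ √L / T², so
R_N/R_Q = √(357) / (3.55)² = 18.89 / 12.60 = 1.499.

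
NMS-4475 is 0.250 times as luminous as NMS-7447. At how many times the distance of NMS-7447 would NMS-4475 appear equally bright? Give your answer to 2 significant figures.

0.50

Equal flux requires L_NMS-4475/d_NMS-4475² = L_NMS-7447/d_NMS-7447², so d_NMS-4475/d_NMS-7447 = √(L_NMS-4475/L_NMS-7447)
= √(0.250) = 0.5000.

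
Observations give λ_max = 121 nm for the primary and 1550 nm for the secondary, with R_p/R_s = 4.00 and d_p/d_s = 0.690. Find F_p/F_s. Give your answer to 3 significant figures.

9.05×10^5

Wien's law: T_p/T_s = λ_s/λ_p = 1550/121 = 12.81.
L_p/L_s = (R_p/R_s)²(T_p/T_s)⁴ = (4.00)²(12.81)⁴ = 4.308×10^5.
F_p/F_s = (L_p/L_s)/(d_p/d_s)² = 4.308×10^5/(0.690)² = 9.049×10^5.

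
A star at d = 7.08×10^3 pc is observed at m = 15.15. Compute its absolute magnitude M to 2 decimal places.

M = m − 5 log₁₀(d/10 pc) = 15.15 − 5 log₁₀(7.08×10^3/10)
  = 15.15 − 5 × 2.850 = 15.15 − 14.25 = 0.90.

0.90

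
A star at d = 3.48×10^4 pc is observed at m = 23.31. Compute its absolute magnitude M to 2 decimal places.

5.60

M = m − 5 log₁₀(d/10 pc) = 23.31 − 5 log₁₀(3.48×10^4/10)
  = 23.31 − 5 × 3.542 = 23.31 − 17.71 = 5.60.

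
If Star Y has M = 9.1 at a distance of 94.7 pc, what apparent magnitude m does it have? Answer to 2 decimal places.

13.98

m = M + 5 log₁₀(d/10 pc) = 9.1 + 5 log₁₀(94.7/10)
  = 9.1 + 5 × 0.976 = 9.1 + 4.88 = 13.98.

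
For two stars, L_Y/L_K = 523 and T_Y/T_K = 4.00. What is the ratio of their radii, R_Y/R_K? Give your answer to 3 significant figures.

L ∝ R²T⁴ gives R ∝ √L / T², so
R_Y/R_K = √(523) / (4.00)² = 22.87 / 16.00 = 1.429.

1.43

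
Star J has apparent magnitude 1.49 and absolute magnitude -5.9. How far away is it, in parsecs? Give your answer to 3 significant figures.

m − M = 5 log₁₀(d/10 pc)
1.49 − (-5.9) = 7.39 = 5 log₁₀(d/10)
d = 10 × 10^(7.39/5) = 10 × 10^1.478 = 300.6 pc.

301 pc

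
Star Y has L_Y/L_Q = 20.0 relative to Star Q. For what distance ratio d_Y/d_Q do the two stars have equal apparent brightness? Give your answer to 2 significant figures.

Equal flux requires L_Y/d_Y² = L_Q/d_Q², so d_Y/d_Q = √(L_Y/L_Q)
= √(20.0) = 4.472.

4.5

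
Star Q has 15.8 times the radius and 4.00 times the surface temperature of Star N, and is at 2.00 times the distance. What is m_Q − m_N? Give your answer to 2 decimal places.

-10.51

L_Q/L_N = (15.8)²(4.00)⁴ = 6.391×10^4.
F_Q/F_N = (L_Q/L_N)/(d_Q/d_N)² = 6.391×10^4/4.000 = 1.598×10^4.
m_Q − m_N = −2.5 log₁₀(1.598×10^4) = -10.51.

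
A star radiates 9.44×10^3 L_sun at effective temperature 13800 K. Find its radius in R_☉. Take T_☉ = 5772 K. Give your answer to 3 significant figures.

17.0 R_☉

R/R_☉ = √(L/L_☉) / (T/T_☉)² = √(9.44×10^3) / (2.391)²
       = 97.16 / 5.716 = 17.00.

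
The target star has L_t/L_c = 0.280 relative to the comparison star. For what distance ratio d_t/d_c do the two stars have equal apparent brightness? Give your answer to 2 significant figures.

0.53

Equal flux requires L_t/d_t² = L_c/d_c², so d_t/d_c = √(L_t/L_c)
= √(0.280) = 0.5292.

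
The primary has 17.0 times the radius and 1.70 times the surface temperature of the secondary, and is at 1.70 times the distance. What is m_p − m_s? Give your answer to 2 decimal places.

L_p/L_s = (17.0)²(1.70)⁴ = 2414.
F_p/F_s = (L_p/L_s)/(d_p/d_s)² = 2414/2.890 = 835.2.
m_p − m_s = −2.5 log₁₀(835.2) = -7.30.

-7.30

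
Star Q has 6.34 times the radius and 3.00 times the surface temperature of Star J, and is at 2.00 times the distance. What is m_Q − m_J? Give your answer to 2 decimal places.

-7.28

L_Q/L_J = (6.34)²(3.00)⁴ = 3256.
F_Q/F_J = (L_Q/L_J)/(d_Q/d_J)² = 3256/4.000 = 814.0.
m_Q − m_J = −2.5 log₁₀(814.0) = -7.28.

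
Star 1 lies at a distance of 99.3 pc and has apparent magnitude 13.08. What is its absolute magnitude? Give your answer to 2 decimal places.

8.10

M = m − 5 log₁₀(d/10 pc) = 13.08 − 5 log₁₀(99.3/10)
  = 13.08 − 5 × 0.997 = 13.08 − 4.98 = 8.10.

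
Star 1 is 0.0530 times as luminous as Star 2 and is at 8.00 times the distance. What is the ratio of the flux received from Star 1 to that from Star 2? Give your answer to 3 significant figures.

F = L/(4πd²), so F_1/F_2 = (L_1/L_2) / (d_1/d_2)²
= 0.0530 / (8.00)² = 0.0530 / 64.00 = 8.281×10^-4.

8.28×10^-4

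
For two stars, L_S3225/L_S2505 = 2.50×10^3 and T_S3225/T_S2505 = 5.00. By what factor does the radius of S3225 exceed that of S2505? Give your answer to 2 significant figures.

2.0

L ∝ R²T⁴ gives R ∝ √L / T², so
R_S3225/R_S2505 = √(2.50×10^3) / (5.00)² = 50.00 / 25.00 = 2.000.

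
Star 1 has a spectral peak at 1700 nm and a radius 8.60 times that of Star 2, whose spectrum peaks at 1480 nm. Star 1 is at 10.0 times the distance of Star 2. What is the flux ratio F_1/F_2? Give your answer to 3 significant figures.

Wien's law: T_1/T_2 = λ_2/λ_1 = 1480/1700 = 0.8706.
L_1/L_2 = (R_1/R_2)²(T_1/T_2)⁴ = (8.60)²(0.8706)⁴ = 42.49.
F_1/F_2 = (L_1/L_2)/(d_1/d_2)² = 42.49/(10.0)² = 0.4249.

0.425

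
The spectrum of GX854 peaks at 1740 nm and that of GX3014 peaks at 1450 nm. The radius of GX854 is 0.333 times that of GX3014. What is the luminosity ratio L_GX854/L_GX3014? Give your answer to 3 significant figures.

Wien's law gives T ∝ 1/λ_max, so T_GX854/T_GX3014 = λ_GX3014/λ_GX854 = 1450/1740 = 0.8333.
Then L ∝ R²T⁴ gives L_GX854/L_GX3014 = (0.333)² × (0.8333)⁴ = 0.1109 × 0.4823 = 0.05348.

0.0535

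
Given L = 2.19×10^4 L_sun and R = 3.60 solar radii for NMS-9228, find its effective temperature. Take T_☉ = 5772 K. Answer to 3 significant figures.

T/T_☉ = (L/L_☉)^(1/4) / (R/R_☉)^(1/2)
T = 5772 × (2.19×10^4)^(1/4) / √(3.60) = 5772 × 12.16 / 1.897 = 3.701×10^4 K.

3.70×10^4 K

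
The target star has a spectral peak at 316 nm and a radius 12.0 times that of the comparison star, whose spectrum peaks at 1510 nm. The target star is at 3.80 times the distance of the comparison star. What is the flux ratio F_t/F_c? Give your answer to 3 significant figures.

Wien's law: T_t/T_c = λ_c/λ_t = 1510/316 = 4.778.
L_t/L_c = (R_t/R_c)²(T_t/T_c)⁴ = (12.0)²(4.778)⁴ = 7.508×10^4.
F_t/F_c = (L_t/L_c)/(d_t/d_c)² = 7.508×10^4/(3.80)² = 5199.

5.20×10^3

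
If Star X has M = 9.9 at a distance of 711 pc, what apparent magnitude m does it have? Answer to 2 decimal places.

m = M + 5 log₁₀(d/10 pc) = 9.9 + 5 log₁₀(711/10)
  = 9.9 + 5 × 1.852 = 9.9 + 9.26 = 19.16.

19.16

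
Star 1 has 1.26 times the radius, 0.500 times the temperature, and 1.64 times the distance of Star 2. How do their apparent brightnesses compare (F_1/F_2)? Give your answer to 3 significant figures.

0.0369

L_1/L_2 = (R_1/R_2)²(T_1/T_2)⁴ = (1.26)² × (0.500)⁴ = 0.09923.
F_1/F_2 = (L_1/L_2)/(d_1/d_2)² = 0.09923 / (1.64)² = 0.03689.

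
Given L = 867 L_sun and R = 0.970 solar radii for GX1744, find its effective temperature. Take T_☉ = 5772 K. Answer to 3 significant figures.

3.18×10^4 K

T/T_☉ = (L/L_☉)^(1/4) / (R/R_☉)^(1/2)
T = 5772 × (867)^(1/4) / √(0.970) = 5772 × 5.426 / 0.9849 = 3.180×10^4 K.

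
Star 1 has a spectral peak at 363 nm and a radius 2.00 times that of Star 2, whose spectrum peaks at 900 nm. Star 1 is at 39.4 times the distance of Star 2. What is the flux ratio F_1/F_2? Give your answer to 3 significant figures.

Wien's law: T_1/T_2 = λ_2/λ_1 = 900/363 = 2.479.
L_1/L_2 = (R_1/R_2)²(T_1/T_2)⁴ = (2.00)²(2.479)⁴ = 151.1.
F_1/F_2 = (L_1/L_2)/(d_1/d_2)² = 151.1/(39.4)² = 0.09737.

0.0974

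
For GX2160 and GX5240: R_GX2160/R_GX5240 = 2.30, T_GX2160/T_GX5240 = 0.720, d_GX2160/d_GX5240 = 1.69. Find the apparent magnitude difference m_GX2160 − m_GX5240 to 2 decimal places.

L_GX2160/L_GX5240 = (2.30)²(0.720)⁴ = 1.422.
F_GX2160/F_GX5240 = (L_GX2160/L_GX5240)/(d_GX2160/d_GX5240)² = 1.422/2.856 = 0.4978.
m_GX2160 − m_GX5240 = −2.5 log₁₀(0.4978) = 0.76.

0.76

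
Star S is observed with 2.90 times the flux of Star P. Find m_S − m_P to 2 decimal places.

m_S − m_P = −2.5 log₁₀(F_S/F_P) = −2.5 log₁₀(2.90) = −2.5 × (0.462) = -1.156.

-1.16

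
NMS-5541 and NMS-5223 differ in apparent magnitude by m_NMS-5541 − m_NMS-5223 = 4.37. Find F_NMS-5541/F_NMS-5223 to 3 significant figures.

F_NMS-5541/F_NMS-5223 = 10^(−(m_NMS-5541 − m_NMS-5223)/2.5) = 10^(-4.37/2.5) = 10^-1.748 = 0.01786.

0.0179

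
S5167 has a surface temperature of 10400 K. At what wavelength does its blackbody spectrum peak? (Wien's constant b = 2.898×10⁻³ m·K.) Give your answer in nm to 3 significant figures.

279 nm

λ_max = b/T = 2.898×10⁻³ / 10400 = 2.79×10^-7 m = 278.7 nm.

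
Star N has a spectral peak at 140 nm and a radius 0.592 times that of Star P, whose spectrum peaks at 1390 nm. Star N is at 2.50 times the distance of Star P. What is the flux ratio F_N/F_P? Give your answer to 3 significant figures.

545

Wien's law: T_N/T_P = λ_P/λ_N = 1390/140 = 9.929.
L_N/L_P = (R_N/R_P)²(T_N/T_P)⁴ = (0.592)²(9.929)⁴ = 3406.
F_N/F_P = (L_N/L_P)/(d_N/d_P)² = 3406/(2.50)² = 544.9.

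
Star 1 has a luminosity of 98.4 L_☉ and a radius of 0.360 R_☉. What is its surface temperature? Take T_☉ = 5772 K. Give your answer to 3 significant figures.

3.03×10^4 K

T/T_☉ = (L/L_☉)^(1/4) / (R/R_☉)^(1/2)
T = 5772 × (98.4)^(1/4) / √(0.360) = 5772 × 3.150 / 0.6000 = 3.030×10^4 K.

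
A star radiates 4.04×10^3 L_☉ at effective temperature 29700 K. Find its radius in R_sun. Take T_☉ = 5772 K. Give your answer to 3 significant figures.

2.40 R_sun

R/R_☉ = √(L/L_☉) / (T/T_☉)² = √(4.04×10^3) / (5.146)²
       = 63.56 / 26.48 = 2.401.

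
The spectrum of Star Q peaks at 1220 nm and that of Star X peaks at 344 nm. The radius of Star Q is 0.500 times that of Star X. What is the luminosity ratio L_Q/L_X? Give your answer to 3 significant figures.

Wien's law gives T ∝ 1/λ_max, so T_Q/T_X = λ_X/λ_Q = 344/1220 = 0.2820.
Then L ∝ R²T⁴ gives L_Q/L_X = (0.500)² × (0.2820)⁴ = 0.2500 × 0.006321 = 0.001580.

0.00158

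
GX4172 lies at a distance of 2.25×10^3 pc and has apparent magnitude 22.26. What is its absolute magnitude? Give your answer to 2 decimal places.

M = m − 5 log₁₀(d/10 pc) = 22.26 − 5 log₁₀(2.25×10^3/10)
  = 22.26 − 5 × 2.352 = 22.26 − 11.76 = 10.50.

10.50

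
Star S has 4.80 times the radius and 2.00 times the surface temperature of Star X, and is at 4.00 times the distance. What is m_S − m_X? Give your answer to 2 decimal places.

-3.41

L_S/L_X = (4.80)²(2.00)⁴ = 368.6.
F_S/F_X = (L_S/L_X)/(d_S/d_X)² = 368.6/16.00 = 23.04.
m_S − m_X = −2.5 log₁₀(23.04) = -3.41.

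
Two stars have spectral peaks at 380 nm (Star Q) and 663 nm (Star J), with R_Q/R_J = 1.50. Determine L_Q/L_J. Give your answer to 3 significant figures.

20.8

Wien's law gives T ∝ 1/λ_max, so T_Q/T_J = λ_J/λ_Q = 663/380 = 1.745.
Then L ∝ R²T⁴ gives L_Q/L_J = (1.50)² × (1.745)⁴ = 2.250 × 9.267 = 20.85.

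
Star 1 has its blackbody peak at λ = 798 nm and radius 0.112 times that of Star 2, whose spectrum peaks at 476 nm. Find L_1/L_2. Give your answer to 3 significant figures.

Wien's law gives T ∝ 1/λ_max, so T_1/T_2 = λ_2/λ_1 = 476/798 = 0.5965.
Then L ∝ R²T⁴ gives L_1/L_2 = (0.112)² × (0.5965)⁴ = 0.01254 × 0.1266 = 0.001588.

0.00159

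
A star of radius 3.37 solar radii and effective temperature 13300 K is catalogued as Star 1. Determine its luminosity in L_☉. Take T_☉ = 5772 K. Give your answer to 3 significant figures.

320 L_☉

L/L_☉ = (R/R_☉)² (T/T_☉)⁴ = (3.37)² × (13300/5772)⁴
       = 11.36 × (2.304)⁴ = 11.36 × 28.19 = 320.2.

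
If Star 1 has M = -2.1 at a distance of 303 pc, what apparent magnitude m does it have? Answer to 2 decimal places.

5.31

m = M + 5 log₁₀(d/10 pc) = -2.1 + 5 log₁₀(303/10)
  = -2.1 + 5 × 1.481 = -2.1 + 7.41 = 5.31.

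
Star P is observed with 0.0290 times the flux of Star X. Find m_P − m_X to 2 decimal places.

3.84

m_P − m_X = −2.5 log₁₀(F_P/F_X) = −2.5 log₁₀(0.0290) = −2.5 × (-1.538) = 3.844.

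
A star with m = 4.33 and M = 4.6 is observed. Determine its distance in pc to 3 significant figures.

8.83 pc

m − M = 5 log₁₀(d/10 pc)
4.33 − (4.6) = -0.27 = 5 log₁₀(d/10)
d = 10 × 10^(-0.27/5) = 10 × 10^-0.054 = 8.831 pc.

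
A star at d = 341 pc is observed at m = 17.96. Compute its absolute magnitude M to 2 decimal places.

M = m − 5 log₁₀(d/10 pc) = 17.96 − 5 log₁₀(341/10)
  = 17.96 − 5 × 1.533 = 17.96 − 7.66 = 10.30.

10.30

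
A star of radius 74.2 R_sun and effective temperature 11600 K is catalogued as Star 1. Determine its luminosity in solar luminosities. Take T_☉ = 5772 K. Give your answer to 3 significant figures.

8.98×10^4 solar luminosities

L/L_☉ = (R/R_☉)² (T/T_☉)⁴ = (74.2)² × (11600/5772)⁴
       = 5506 × (2.010)⁴ = 5506 × 16.31 = 8.981×10^4.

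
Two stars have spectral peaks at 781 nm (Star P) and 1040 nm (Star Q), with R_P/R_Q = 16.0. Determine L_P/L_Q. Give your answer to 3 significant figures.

805

Wien's law gives T ∝ 1/λ_max, so T_P/T_Q = λ_Q/λ_P = 1040/781 = 1.332.
Then L ∝ R²T⁴ gives L_P/L_Q = (16.0)² × (1.332)⁴ = 256.0 × 3.144 = 805.0.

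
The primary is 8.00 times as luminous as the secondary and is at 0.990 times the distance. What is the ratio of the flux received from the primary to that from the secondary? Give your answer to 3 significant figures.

8.16

F = L/(4πd²), so F_p/F_s = (L_p/L_s) / (d_p/d_s)²
= 8.00 / (0.990)² = 8.00 / 0.9801 = 8.162.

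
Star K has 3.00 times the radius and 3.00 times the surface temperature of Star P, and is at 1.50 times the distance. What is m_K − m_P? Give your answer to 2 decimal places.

L_K/L_P = (3.00)²(3.00)⁴ = 729.0.
F_K/F_P = (L_K/L_P)/(d_K/d_P)² = 729.0/2.250 = 324.0.
m_K − m_P = −2.5 log₁₀(324.0) = -6.28.

-6.28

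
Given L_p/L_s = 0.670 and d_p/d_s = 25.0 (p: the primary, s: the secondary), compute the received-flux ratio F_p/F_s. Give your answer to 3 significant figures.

F = L/(4πd²), so F_p/F_s = (L_p/L_s) / (d_p/d_s)²
= 0.670 / (25.0)² = 0.670 / 625.0 = 0.001072.

0.00107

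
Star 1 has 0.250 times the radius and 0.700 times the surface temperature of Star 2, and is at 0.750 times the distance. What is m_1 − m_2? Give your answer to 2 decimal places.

L_1/L_2 = (0.250)²(0.700)⁴ = 0.01501.
F_1/F_2 = (L_1/L_2)/(d_1/d_2)² = 0.01501/0.5625 = 0.02668.
m_1 − m_2 = −2.5 log₁₀(0.02668) = 3.93.

3.93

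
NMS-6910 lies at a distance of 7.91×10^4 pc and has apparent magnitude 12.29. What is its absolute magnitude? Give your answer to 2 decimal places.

-7.20

M = m − 5 log₁₀(d/10 pc) = 12.29 − 5 log₁₀(7.91×10^4/10)
  = 12.29 − 5 × 3.898 = 12.29 − 19.49 = -7.20.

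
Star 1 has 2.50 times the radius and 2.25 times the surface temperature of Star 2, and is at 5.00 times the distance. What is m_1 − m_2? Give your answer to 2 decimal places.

L_1/L_2 = (2.50)²(2.25)⁴ = 160.2.
F_1/F_2 = (L_1/L_2)/(d_1/d_2)² = 160.2/25.00 = 6.407.
m_1 − m_2 = −2.5 log₁₀(6.407) = -2.02.

-2.02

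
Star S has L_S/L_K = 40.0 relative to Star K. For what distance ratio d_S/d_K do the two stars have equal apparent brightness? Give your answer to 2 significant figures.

Equal flux requires L_S/d_S² = L_K/d_K², so d_S/d_K = √(L_S/L_K)
= √(40.0) = 6.325.

6.3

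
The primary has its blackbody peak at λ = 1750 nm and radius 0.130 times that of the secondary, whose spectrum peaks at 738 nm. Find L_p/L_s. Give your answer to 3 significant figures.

5.35×10^-4

Wien's law gives T ∝ 1/λ_max, so T_p/T_s = λ_s/λ_p = 738/1750 = 0.4217.
Then L ∝ R²T⁴ gives L_p/L_s = (0.130)² × (0.4217)⁴ = 0.01690 × 0.03163 = 5.345×10^-4.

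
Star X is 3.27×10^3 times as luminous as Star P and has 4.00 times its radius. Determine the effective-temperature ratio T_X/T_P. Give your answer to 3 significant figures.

L ∝ R²T⁴ gives T ∝ (L/R²)^(1/4), so
T_X/T_P = (3.27×10^3 / 4.00²)^(1/4) = (204.4)^(1/4) = 3.781.

3.78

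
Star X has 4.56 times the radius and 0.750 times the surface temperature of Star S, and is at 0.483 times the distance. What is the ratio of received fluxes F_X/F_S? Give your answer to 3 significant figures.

L_X/L_S = (R_X/R_S)²(T_X/T_S)⁴ = (4.56)² × (0.750)⁴ = 6.579.
F_X/F_S = (L_X/L_S)/(d_X/d_S)² = 6.579 / (0.483)² = 28.20.

28.2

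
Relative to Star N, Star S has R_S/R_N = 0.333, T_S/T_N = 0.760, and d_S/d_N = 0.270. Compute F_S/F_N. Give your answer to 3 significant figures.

L_S/L_N = (R_S/R_N)²(T_S/T_N)⁴ = (0.333)² × (0.760)⁴ = 0.03699.
F_S/F_N = (L_S/L_N)/(d_S/d_N)² = 0.03699 / (0.270)² = 0.5075.

0.507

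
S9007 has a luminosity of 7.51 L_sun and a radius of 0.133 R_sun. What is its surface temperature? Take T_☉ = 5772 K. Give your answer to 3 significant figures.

T/T_☉ = (L/L_☉)^(1/4) / (R/R_☉)^(1/2)
T = 5772 × (7.51)^(1/4) / √(0.133) = 5772 × 1.655 / 0.3647 = 2.620×10^4 K.

2.62×10^4 K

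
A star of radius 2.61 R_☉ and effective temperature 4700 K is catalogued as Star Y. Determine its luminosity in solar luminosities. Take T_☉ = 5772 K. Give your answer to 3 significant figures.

2.99 solar luminosities

L/L_☉ = (R/R_☉)² (T/T_☉)⁴ = (2.61)² × (4700/5772)⁴
       = 6.812 × (0.8143)⁴ = 6.812 × 0.4396 = 2.995.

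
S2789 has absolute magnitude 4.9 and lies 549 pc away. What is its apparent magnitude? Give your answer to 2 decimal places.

m = M + 5 log₁₀(d/10 pc) = 4.9 + 5 log₁₀(549/10)
  = 4.9 + 5 × 1.740 = 4.9 + 8.70 = 13.60.

13.60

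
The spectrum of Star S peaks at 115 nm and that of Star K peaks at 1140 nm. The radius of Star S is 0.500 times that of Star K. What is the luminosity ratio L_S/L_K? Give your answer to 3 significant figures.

Wien's law gives T ∝ 1/λ_max, so T_S/T_K = λ_K/λ_S = 1140/115 = 9.913.
Then L ∝ R²T⁴ gives L_S/L_K = (0.500)² × (9.913)⁴ = 0.2500 × 9657 = 2414.

2.41×10^3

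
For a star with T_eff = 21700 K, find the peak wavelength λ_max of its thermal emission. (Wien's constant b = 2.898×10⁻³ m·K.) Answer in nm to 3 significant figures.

λ_max = b/T = 2.898×10⁻³ / 21700 = 1.34×10^-7 m = 133.5 nm.

134 nm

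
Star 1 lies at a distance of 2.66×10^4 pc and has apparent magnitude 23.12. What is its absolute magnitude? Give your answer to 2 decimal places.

M = m − 5 log₁₀(d/10 pc) = 23.12 − 5 log₁₀(2.66×10^4/10)
  = 23.12 − 5 × 3.425 = 23.12 − 17.12 = 6.00.

6.00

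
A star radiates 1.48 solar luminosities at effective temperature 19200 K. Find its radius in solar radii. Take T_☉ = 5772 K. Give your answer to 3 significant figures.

0.110 solar radii

R/R_☉ = √(L/L_☉) / (T/T_☉)² = √(1.48) / (3.326)²
       = 1.217 / 11.06 = 0.1099.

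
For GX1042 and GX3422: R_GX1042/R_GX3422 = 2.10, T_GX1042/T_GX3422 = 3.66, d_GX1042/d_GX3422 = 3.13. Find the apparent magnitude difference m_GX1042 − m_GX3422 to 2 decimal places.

L_GX1042/L_GX3422 = (2.10)²(3.66)⁴ = 791.3.
F_GX1042/F_GX3422 = (L_GX1042/L_GX3422)/(d_GX1042/d_GX3422)² = 791.3/9.797 = 80.77.
m_GX1042 − m_GX3422 = −2.5 log₁₀(80.77) = -4.77.

-4.77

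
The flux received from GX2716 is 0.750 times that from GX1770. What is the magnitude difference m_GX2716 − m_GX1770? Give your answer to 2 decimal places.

m_GX2716 − m_GX1770 = −2.5 log₁₀(F_GX2716/F_GX1770) = −2.5 log₁₀(0.750) = −2.5 × (-0.125) = 0.312.

0.31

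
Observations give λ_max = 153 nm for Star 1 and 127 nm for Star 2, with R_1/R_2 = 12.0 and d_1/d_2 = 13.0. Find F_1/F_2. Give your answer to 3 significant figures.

Wien's law: T_1/T_2 = λ_2/λ_1 = 127/153 = 0.8301.
L_1/L_2 = (R_1/R_2)²(T_1/T_2)⁴ = (12.0)²(0.8301)⁴ = 68.36.
F_1/F_2 = (L_1/L_2)/(d_1/d_2)² = 68.36/(13.0)² = 0.4045.

0.405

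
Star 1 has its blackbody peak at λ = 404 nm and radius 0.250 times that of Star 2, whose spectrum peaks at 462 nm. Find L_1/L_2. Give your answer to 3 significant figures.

0.107

Wien's law gives T ∝ 1/λ_max, so T_1/T_2 = λ_2/λ_1 = 462/404 = 1.144.
Then L ∝ R²T⁴ gives L_1/L_2 = (0.250)² × (1.144)⁴ = 0.06250 × 1.710 = 0.1069.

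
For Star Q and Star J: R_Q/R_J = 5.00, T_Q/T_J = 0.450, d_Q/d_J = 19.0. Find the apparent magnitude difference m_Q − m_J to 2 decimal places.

6.37

L_Q/L_J = (5.00)²(0.450)⁴ = 1.025.
F_Q/F_J = (L_Q/L_J)/(d_Q/d_J)² = 1.025/361.0 = 0.002840.
m_Q − m_J = −2.5 log₁₀(0.002840) = 6.37.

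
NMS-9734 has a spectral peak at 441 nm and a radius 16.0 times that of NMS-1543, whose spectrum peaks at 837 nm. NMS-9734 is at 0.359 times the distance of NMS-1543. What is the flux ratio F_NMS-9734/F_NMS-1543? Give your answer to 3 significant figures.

2.58×10^4

Wien's law: T_NMS-9734/T_NMS-1543 = λ_NMS-1543/λ_NMS-9734 = 837/441 = 1.898.
L_NMS-9734/L_NMS-1543 = (R_NMS-9734/R_NMS-1543)²(T_NMS-9734/T_NMS-1543)⁴ = (16.0)²(1.898)⁴ = 3322.
F_NMS-9734/F_NMS-1543 = (L_NMS-9734/L_NMS-1543)/(d_NMS-9734/d_NMS-1543)² = 3322/(0.359)² = 2.577×10^4.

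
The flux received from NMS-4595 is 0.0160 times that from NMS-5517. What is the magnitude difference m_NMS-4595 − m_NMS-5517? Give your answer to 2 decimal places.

m_NMS-4595 − m_NMS-5517 = −2.5 log₁₀(F_NMS-4595/F_NMS-5517) = −2.5 log₁₀(0.0160) = −2.5 × (-1.796) = 4.490.

4.49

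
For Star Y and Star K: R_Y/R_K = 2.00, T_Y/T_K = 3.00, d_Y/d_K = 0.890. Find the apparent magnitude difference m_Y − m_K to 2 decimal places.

-6.53

L_Y/L_K = (2.00)²(3.00)⁴ = 324.0.
F_Y/F_K = (L_Y/L_K)/(d_Y/d_K)² = 324.0/0.7921 = 409.0.
m_Y − m_K = −2.5 log₁₀(409.0) = -6.53.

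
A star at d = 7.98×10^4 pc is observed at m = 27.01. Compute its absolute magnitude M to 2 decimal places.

M = m − 5 log₁₀(d/10 pc) = 27.01 − 5 log₁₀(7.98×10^4/10)
  = 27.01 − 5 × 3.902 = 27.01 − 19.51 = 7.50.

7.50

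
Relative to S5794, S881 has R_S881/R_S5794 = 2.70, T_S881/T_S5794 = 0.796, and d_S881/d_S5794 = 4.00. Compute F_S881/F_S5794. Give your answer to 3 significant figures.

L_S881/L_S5794 = (R_S881/R_S5794)²(T_S881/T_S5794)⁴ = (2.70)² × (0.796)⁴ = 2.927.
F_S881/F_S5794 = (L_S881/L_S5794)/(d_S881/d_S5794)² = 2.927 / (4.00)² = 0.1829.

0.183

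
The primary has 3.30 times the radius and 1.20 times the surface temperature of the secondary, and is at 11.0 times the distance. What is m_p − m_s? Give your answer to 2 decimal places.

1.82

L_p/L_s = (3.30)²(1.20)⁴ = 22.58.
F_p/F_s = (L_p/L_s)/(d_p/d_s)² = 22.58/121.0 = 0.1866.
m_p − m_s = −2.5 log₁₀(0.1866) = 1.82.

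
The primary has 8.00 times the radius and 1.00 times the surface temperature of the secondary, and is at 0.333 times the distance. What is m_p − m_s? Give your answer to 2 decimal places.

L_p/L_s = (8.00)²(1.00)⁴ = 64.00.
F_p/F_s = (L_p/L_s)/(d_p/d_s)² = 64.00/0.1109 = 577.2.
m_p − m_s = −2.5 log₁₀(577.2) = -6.90.

-6.90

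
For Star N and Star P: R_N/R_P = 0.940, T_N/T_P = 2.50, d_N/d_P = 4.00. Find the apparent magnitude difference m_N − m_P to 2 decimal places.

-0.83

L_N/L_P = (0.940)²(2.50)⁴ = 34.52.
F_N/F_P = (L_N/L_P)/(d_N/d_P)² = 34.52/16.00 = 2.157.
m_N − m_P = −2.5 log₁₀(2.157) = -0.83.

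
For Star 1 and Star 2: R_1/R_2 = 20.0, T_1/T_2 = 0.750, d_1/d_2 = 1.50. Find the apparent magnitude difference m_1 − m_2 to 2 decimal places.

L_1/L_2 = (20.0)²(0.750)⁴ = 126.6.
F_1/F_2 = (L_1/L_2)/(d_1/d_2)² = 126.6/2.250 = 56.25.
m_1 − m_2 = −2.5 log₁₀(56.25) = -4.38.

-4.38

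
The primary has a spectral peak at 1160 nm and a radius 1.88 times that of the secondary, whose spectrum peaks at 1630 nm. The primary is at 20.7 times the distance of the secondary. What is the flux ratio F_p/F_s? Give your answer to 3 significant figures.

Wien's law: T_p/T_s = λ_s/λ_p = 1630/1160 = 1.405.
L_p/L_s = (R_p/R_s)²(T_p/T_s)⁴ = (1.88)²(1.405)⁴ = 13.78.
F_p/F_s = (L_p/L_s)/(d_p/d_s)² = 13.78/(20.7)² = 0.03216.

0.0322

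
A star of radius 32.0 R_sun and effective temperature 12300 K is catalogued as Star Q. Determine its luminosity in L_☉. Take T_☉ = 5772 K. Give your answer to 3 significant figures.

2.11×10^4 L_☉

L/L_☉ = (R/R_☉)² (T/T_☉)⁴ = (32.0)² × (12300/5772)⁴
       = 1024 × (2.131)⁴ = 1024 × 20.62 = 2.112×10^4.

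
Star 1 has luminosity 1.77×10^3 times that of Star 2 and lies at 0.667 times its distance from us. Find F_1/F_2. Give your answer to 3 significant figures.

3.98×10^3

F = L/(4πd²), so F_1/F_2 = (L_1/L_2) / (d_1/d_2)²
= 1.77×10^3 / (0.667)² = 1.77×10^3 / 0.4449 = 3979.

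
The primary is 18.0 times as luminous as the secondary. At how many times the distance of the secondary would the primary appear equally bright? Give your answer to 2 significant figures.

4.2

Equal flux requires L_p/d_p² = L_s/d_s², so d_p/d_s = √(L_p/L_s)
= √(18.0) = 4.243.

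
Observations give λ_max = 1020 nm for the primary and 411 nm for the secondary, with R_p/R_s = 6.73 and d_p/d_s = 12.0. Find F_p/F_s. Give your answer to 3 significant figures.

0.00829

Wien's law: T_p/T_s = λ_s/λ_p = 411/1020 = 0.4029.
L_p/L_s = (R_p/R_s)²(T_p/T_s)⁴ = (6.73)²(0.4029)⁴ = 1.194.
F_p/F_s = (L_p/L_s)/(d_p/d_s)² = 1.194/(12.0)² = 0.008292.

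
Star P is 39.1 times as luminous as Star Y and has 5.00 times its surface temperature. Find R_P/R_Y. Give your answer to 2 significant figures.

0.25

L ∝ R²T⁴ gives R ∝ √L / T², so
R_P/R_Y = √(39.1) / (5.00)² = 6.253 / 25.00 = 0.2501.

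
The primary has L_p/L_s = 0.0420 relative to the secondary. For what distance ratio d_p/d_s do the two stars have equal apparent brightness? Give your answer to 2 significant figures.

0.20

Equal flux requires L_p/d_p² = L_s/d_s², so d_p/d_s = √(L_p/L_s)
= √(0.0420) = 0.2049.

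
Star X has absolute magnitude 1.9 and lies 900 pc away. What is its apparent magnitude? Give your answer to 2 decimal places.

11.67

m = M + 5 log₁₀(d/10 pc) = 1.9 + 5 log₁₀(900/10)
  = 1.9 + 5 × 1.954 = 1.9 + 9.77 = 11.67.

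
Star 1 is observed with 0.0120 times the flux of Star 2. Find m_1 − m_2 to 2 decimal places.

4.80

m_1 − m_2 = −2.5 log₁₀(F_1/F_2) = −2.5 log₁₀(0.0120) = −2.5 × (-1.921) = 4.802.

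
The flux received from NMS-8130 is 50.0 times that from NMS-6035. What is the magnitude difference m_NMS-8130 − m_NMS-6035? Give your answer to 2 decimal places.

m_NMS-8130 − m_NMS-6035 = −2.5 log₁₀(F_NMS-8130/F_NMS-6035) = −2.5 log₁₀(50.0) = −2.5 × (1.699) = -4.247.

-4.25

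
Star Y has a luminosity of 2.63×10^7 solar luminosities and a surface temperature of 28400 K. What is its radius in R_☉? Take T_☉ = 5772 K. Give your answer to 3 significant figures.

R/R_☉ = √(L/L_☉) / (T/T_☉)² = √(2.63×10^7) / (4.920)²
       = 5128 / 24.21 = 211.8.

212 R_☉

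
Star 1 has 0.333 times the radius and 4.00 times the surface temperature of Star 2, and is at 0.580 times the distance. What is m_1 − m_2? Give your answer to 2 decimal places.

-4.82

L_1/L_2 = (0.333)²(4.00)⁴ = 28.39.
F_1/F_2 = (L_1/L_2)/(d_1/d_2)² = 28.39/0.3364 = 84.39.
m_1 − m_2 = −2.5 log₁₀(84.39) = -4.82.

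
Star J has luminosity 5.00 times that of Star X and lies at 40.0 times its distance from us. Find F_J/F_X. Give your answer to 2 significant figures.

0.0031

F = L/(4πd²), so F_J/F_X = (L_J/L_X) / (d_J/d_X)²
= 5.00 / (40.0)² = 5.00 / 1600 = 0.003125.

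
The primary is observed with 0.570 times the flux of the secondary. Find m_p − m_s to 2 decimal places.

0.61

m_p − m_s = −2.5 log₁₀(F_p/F_s) = −2.5 log₁₀(0.570) = −2.5 × (-0.244) = 0.610.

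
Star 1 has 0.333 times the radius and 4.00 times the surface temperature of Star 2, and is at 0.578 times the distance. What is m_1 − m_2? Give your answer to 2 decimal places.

-4.82

L_1/L_2 = (0.333)²(4.00)⁴ = 28.39.
F_1/F_2 = (L_1/L_2)/(d_1/d_2)² = 28.39/0.3341 = 84.97.
m_1 − m_2 = −2.5 log₁₀(84.97) = -4.82.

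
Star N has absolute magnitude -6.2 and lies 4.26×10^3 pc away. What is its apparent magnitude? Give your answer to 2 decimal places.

6.95

m = M + 5 log₁₀(d/10 pc) = -6.2 + 5 log₁₀(4.26×10^3/10)
  = -6.2 + 5 × 2.629 = -6.2 + 13.15 = 6.95.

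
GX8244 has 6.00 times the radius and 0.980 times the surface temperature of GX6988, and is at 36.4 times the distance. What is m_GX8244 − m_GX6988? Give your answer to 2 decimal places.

4.00

L_GX8244/L_GX6988 = (6.00)²(0.980)⁴ = 33.21.
F_GX8244/F_GX6988 = (L_GX8244/L_GX6988)/(d_GX8244/d_GX6988)² = 33.21/1325 = 0.02506.
m_GX8244 − m_GX6988 = −2.5 log₁₀(0.02506) = 4.00.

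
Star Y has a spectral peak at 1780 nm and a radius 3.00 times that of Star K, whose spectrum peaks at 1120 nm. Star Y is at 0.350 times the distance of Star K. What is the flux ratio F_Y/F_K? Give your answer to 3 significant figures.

Wien's law: T_Y/T_K = λ_K/λ_Y = 1120/1780 = 0.6292.
L_Y/L_K = (R_Y/R_K)²(T_Y/T_K)⁴ = (3.00)²(0.6292)⁴ = 1.411.
F_Y/F_K = (L_Y/L_K)/(d_Y/d_K)² = 1.411/(0.350)² = 11.52.

11.5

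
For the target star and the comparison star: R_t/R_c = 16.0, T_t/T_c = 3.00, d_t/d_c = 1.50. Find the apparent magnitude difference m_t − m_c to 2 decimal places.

L_t/L_c = (16.0)²(3.00)⁴ = 2.074×10^4.
F_t/F_c = (L_t/L_c)/(d_t/d_c)² = 2.074×10^4/2.250 = 9216.
m_t − m_c = −2.5 log₁₀(9216) = -9.91.

-9.91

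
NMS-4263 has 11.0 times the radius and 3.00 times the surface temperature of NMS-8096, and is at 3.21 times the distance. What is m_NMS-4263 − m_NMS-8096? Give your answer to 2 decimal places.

-7.45

L_NMS-4263/L_NMS-8096 = (11.0)²(3.00)⁴ = 9801.
F_NMS-4263/F_NMS-8096 = (L_NMS-4263/L_NMS-8096)/(d_NMS-4263/d_NMS-8096)² = 9801/10.30 = 951.2.
m_NMS-4263 − m_NMS-8096 = −2.5 log₁₀(951.2) = -7.45.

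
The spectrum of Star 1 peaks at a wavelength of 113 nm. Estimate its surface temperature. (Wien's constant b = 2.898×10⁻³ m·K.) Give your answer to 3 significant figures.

2.56×10^4 K

T = b/λ_max = 2.898×10⁻³ / (113×10⁻⁹) = 2.565×10^4 K.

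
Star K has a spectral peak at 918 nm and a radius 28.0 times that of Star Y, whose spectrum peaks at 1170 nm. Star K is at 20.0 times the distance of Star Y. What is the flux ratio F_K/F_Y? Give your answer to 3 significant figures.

5.17

Wien's law: T_K/T_Y = λ_Y/λ_K = 1170/918 = 1.275.
L_K/L_Y = (R_K/R_Y)²(T_K/T_Y)⁴ = (28.0)²(1.275)⁴ = 2069.
F_K/F_Y = (L_K/L_Y)/(d_K/d_Y)² = 2069/(20.0)² = 5.172.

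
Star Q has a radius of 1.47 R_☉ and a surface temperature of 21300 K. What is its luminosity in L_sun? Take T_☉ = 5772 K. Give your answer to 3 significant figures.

L/L_☉ = (R/R_☉)² (T/T_☉)⁴ = (1.47)² × (21300/5772)⁴
       = 2.161 × (3.690)⁴ = 2.161 × 185.4 = 400.7.

401 L_sun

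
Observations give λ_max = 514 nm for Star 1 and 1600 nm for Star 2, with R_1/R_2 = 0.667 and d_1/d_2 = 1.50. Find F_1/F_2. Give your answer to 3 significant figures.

18.6

Wien's law: T_1/T_2 = λ_2/λ_1 = 1600/514 = 3.113.
L_1/L_2 = (R_1/R_2)²(T_1/T_2)⁴ = (0.667)²(3.113)⁴ = 41.77.
F_1/F_2 = (L_1/L_2)/(d_1/d_2)² = 41.77/(1.50)² = 18.57.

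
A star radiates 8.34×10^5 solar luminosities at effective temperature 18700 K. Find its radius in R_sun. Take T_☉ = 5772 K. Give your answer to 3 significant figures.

87.0 R_sun

R/R_☉ = √(L/L_☉) / (T/T_☉)² = √(8.34×10^5) / (3.240)²
       = 913.2 / 10.50 = 87.01.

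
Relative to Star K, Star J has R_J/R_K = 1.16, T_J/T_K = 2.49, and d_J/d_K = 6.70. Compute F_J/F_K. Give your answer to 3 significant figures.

L_J/L_K = (R_J/R_K)²(T_J/T_K)⁴ = (1.16)² × (2.49)⁴ = 51.73.
F_J/F_K = (L_J/L_K)/(d_J/d_K)² = 51.73 / (6.70)² = 1.152.

1.15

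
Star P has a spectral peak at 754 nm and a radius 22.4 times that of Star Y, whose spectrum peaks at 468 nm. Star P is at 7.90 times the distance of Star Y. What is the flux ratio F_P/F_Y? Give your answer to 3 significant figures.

1.19

Wien's law: T_P/T_Y = λ_Y/λ_P = 468/754 = 0.6207.
L_P/L_Y = (R_P/R_Y)²(T_P/T_Y)⁴ = (22.4)²(0.6207)⁴ = 74.47.
F_P/F_Y = (L_P/L_Y)/(d_P/d_Y)² = 74.47/(7.90)² = 1.193.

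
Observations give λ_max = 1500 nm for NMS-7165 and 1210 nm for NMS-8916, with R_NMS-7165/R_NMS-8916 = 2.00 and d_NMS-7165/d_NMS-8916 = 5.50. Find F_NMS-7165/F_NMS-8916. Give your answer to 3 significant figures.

0.0560

Wien's law: T_NMS-7165/T_NMS-8916 = λ_NMS-8916/λ_NMS-7165 = 1210/1500 = 0.8067.
L_NMS-7165/L_NMS-8916 = (R_NMS-7165/R_NMS-8916)²(T_NMS-7165/T_NMS-8916)⁴ = (2.00)²(0.8067)⁴ = 1.694.
F_NMS-7165/F_NMS-8916 = (L_NMS-7165/L_NMS-8916)/(d_NMS-7165/d_NMS-8916)² = 1.694/(5.50)² = 0.05599.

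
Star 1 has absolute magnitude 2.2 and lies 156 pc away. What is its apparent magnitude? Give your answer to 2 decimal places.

m = M + 5 log₁₀(d/10 pc) = 2.2 + 5 log₁₀(156/10)
  = 2.2 + 5 × 1.193 = 2.2 + 5.97 = 8.17.

8.17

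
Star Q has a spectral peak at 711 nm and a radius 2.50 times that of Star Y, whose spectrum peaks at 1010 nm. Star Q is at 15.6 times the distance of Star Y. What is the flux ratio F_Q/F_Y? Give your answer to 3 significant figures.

Wien's law: T_Q/T_Y = λ_Y/λ_Q = 1010/711 = 1.421.
L_Q/L_Y = (R_Q/R_Y)²(T_Q/T_Y)⁴ = (2.50)²(1.421)⁴ = 25.45.
F_Q/F_Y = (L_Q/L_Y)/(d_Q/d_Y)² = 25.45/(15.6)² = 0.1046.

0.105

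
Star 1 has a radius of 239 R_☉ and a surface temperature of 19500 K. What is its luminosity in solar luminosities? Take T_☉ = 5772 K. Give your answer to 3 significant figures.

7.44×10^6 solar luminosities

L/L_☉ = (R/R_☉)² (T/T_☉)⁴ = (239)² × (19500/5772)⁴
       = 5.712×10^4 × (3.378)⁴ = 5.712×10^4 × 130.3 = 7.441×10^6.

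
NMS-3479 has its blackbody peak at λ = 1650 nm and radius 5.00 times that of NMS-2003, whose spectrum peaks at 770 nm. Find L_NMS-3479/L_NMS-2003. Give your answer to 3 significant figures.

1.19

Wien's law gives T ∝ 1/λ_max, so T_NMS-3479/T_NMS-2003 = λ_NMS-2003/λ_NMS-3479 = 770/1650 = 0.4667.
Then L ∝ R²T⁴ gives L_NMS-3479/L_NMS-2003 = (5.00)² × (0.4667)⁴ = 25.00 × 0.04743 = 1.186.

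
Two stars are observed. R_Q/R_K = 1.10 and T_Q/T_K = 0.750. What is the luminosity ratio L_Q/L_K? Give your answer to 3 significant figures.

0.383

From the Stefan–Boltzmann law, L ∝ R²T⁴, so
L_Q/L_K = (R_Q/R_K)² (T_Q/T_K)⁴ = (1.10)² × (0.750)⁴ = 1.210 × 0.3164 = 0.3829.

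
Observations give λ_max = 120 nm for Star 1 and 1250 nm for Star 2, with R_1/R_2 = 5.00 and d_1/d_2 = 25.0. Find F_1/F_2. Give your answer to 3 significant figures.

Wien's law: T_1/T_2 = λ_2/λ_1 = 1250/120 = 10.42.
L_1/L_2 = (R_1/R_2)²(T_1/T_2)⁴ = (5.00)²(10.42)⁴ = 2.943×10^5.
F_1/F_2 = (L_1/L_2)/(d_1/d_2)² = 2.943×10^5/(25.0)² = 471.0.

471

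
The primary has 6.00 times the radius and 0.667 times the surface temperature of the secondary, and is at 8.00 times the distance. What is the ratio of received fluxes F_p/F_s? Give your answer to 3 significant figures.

L_p/L_s = (R_p/R_s)²(T_p/T_s)⁴ = (6.00)² × (0.667)⁴ = 7.125.
F_p/F_s = (L_p/L_s)/(d_p/d_s)² = 7.125 / (8.00)² = 0.1113.

0.111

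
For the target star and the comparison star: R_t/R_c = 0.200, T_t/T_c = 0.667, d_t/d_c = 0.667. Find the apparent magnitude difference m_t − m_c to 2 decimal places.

4.37

L_t/L_c = (0.200)²(0.667)⁴ = 0.007917.
F_t/F_c = (L_t/L_c)/(d_t/d_c)² = 0.007917/0.4449 = 0.01780.
m_t − m_c = −2.5 log₁₀(0.01780) = 4.37.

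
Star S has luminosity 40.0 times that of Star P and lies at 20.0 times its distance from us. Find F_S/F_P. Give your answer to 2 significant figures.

F = L/(4πd²), so F_S/F_P = (L_S/L_P) / (d_S/d_P)²
= 40.0 / (20.0)² = 40.0 / 400.0 = 0.1000.

0.10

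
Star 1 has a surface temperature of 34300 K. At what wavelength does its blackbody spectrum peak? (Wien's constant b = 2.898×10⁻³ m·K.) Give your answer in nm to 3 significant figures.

84.5 nm

λ_max = b/T = 2.898×10⁻³ / 34300 = 8.45×10^-8 m = 84.49 nm.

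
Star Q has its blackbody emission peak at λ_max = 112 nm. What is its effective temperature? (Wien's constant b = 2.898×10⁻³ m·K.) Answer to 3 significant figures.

T = b/λ_max = 2.898×10⁻³ / (112×10⁻⁹) = 2.587×10^4 K.

2.59×10^4 K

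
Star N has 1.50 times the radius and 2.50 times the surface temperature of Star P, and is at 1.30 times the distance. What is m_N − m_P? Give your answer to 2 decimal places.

-4.29

L_N/L_P = (1.50)²(2.50)⁴ = 87.89.
F_N/F_P = (L_N/L_P)/(d_N/d_P)² = 87.89/1.690 = 52.01.
m_N − m_P = −2.5 log₁₀(52.01) = -4.29.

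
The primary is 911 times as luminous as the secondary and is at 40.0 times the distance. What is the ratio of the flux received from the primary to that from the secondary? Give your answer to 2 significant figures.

0.57

F = L/(4πd²), so F_p/F_s = (L_p/L_s) / (d_p/d_s)²
= 911 / (40.0)² = 911 / 1600 = 0.5694.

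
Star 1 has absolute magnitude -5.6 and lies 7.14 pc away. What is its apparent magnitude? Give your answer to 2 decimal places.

m = M + 5 log₁₀(d/10 pc) = -5.6 + 5 log₁₀(7.14/10)
  = -5.6 + 5 × -0.146 = -5.6 + -0.73 = -6.33.

-6.33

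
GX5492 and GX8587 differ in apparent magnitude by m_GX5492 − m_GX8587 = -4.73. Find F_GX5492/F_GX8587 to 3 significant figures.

F_GX5492/F_GX8587 = 10^(−(m_GX5492 − m_GX8587)/2.5) = 10^(4.73/2.5) = 10^1.892 = 77.98.

78.0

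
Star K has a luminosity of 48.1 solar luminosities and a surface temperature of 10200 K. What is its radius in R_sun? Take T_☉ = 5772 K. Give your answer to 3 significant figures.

2.22 R_sun

R/R_☉ = √(L/L_☉) / (T/T_☉)² = √(48.1) / (1.767)²
       = 6.935 / 3.123 = 2.221.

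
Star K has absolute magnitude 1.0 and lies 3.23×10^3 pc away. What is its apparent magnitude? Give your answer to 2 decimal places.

m = M + 5 log₁₀(d/10 pc) = 1.0 + 5 log₁₀(3.23×10^3/10)
  = 1.0 + 5 × 2.509 = 1.0 + 12.55 = 13.55.

13.55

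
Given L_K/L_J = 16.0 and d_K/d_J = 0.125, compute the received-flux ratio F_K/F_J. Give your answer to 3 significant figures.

1.02×10^3

F = L/(4πd²), so F_K/F_J = (L_K/L_J) / (d_K/d_J)²
= 16.0 / (0.125)² = 16.0 / 0.01562 = 1024.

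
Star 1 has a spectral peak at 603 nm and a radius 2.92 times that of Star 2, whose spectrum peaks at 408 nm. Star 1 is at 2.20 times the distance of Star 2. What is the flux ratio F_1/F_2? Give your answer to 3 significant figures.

Wien's law: T_1/T_2 = λ_2/λ_1 = 408/603 = 0.6766.
L_1/L_2 = (R_1/R_2)²(T_1/T_2)⁴ = (2.92)²(0.6766)⁴ = 1.787.
F_1/F_2 = (L_1/L_2)/(d_1/d_2)² = 1.787/(2.20)² = 0.3692.

0.369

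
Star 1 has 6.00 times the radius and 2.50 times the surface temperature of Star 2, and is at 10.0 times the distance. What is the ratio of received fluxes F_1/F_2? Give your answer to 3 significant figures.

14.1

L_1/L_2 = (R_1/R_2)²(T_1/T_2)⁴ = (6.00)² × (2.50)⁴ = 1406.
F_1/F_2 = (L_1/L_2)/(d_1/d_2)² = 1406 / (10.0)² = 14.06.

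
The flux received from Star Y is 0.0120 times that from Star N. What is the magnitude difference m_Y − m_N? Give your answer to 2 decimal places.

4.80

m_Y − m_N = −2.5 log₁₀(F_Y/F_N) = −2.5 log₁₀(0.0120) = −2.5 × (-1.921) = 4.802.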